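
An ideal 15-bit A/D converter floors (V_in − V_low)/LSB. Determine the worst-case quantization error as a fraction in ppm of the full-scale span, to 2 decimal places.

30.52 ppm

Truncating → worst-case error = 1 LSB = V_FS/2^15, so 1e+06/32768 = 30.5176 ppm of full scale.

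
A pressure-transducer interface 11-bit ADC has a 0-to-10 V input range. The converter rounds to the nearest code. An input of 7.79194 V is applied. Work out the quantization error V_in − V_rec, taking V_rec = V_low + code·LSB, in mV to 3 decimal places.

-1.029 mV

LSB = 10/2^11 = 4.883 mV.
Scaled input = 1595.7893 LSBs, so code = 1596.
Code 1596 maps back to 0 + 1596×0.00488281 V = 7.7929688 V.
V_in − V_rec = -0.00102875 V = -1.029 mV.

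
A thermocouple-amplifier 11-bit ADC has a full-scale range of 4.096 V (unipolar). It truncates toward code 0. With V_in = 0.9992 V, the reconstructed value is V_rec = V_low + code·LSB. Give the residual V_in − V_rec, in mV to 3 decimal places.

One LSB is 4.096 V / 2048 = 2.000 mV.
Scaled input = 499.6000 LSBs, so code = 499.
V_rec = 0 + 499·0.002 = 0.998 V.
Difference: 0.0012 V → 1.200 mV.

1.200 mV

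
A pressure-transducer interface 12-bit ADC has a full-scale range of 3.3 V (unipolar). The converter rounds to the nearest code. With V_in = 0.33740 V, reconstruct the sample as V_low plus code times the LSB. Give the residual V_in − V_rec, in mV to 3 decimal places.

-0.173 mV

One LSB is 3.3 V / 4096 = 0.806 mV.
(V_in − V_low)/LSB = (0.33740 − 0)/0.000805664 = 418.7850 → code 419 (round).
V_rec = 0 + 419·0.000805664 = 0.33757324 V.
Difference: -0.000173242 V → -0.173 mV.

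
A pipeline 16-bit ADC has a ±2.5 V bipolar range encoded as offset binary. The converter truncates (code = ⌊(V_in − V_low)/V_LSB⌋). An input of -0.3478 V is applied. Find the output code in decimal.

Full-scale span = 5 V; LSB = 5/2^16 = 76.29 µV.
Input sits at 28209.316 steps above V_low.
So the output code is 28209.

code 28209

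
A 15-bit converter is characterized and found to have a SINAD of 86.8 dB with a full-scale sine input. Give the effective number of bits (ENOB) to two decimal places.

ENOB = (SINAD − 1.76) / 6.02 = (86.8 − 1.76)/6.02 = 14.126.

14.13 bits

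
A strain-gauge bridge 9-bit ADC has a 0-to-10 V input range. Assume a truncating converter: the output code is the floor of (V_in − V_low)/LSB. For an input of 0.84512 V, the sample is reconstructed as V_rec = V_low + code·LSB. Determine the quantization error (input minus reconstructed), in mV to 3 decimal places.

Step size: 10 V ÷ 2^9 = 19.531 mV.
(0.84512 − 0)/0.0195312 = 43.2701; ⌊·⌋ gives code 43.
Code 43 maps back to 0 + 43×0.0195312 V = 0.83984375 V.
Difference: 0.00527625 V → 5.276 mV.

5.276 mV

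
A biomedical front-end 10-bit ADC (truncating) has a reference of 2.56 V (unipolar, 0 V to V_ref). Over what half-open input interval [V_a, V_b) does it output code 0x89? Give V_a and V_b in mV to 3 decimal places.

LSB = 2.56/2^10 = 2.500 mV.
Code 0x89 = 137 decimal.
V_a = V_low + 137·LSB = 0.3425 V; V_b = V_low + 138·LSB = 0.345 V.

[342.500 mV, 345.000 mV)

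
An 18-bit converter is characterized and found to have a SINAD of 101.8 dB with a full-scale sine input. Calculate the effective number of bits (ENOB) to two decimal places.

16.62 bits

ENOB = (SINAD − 1.76) / 6.02 = (101.8 − 1.76)/6.02 = 16.618.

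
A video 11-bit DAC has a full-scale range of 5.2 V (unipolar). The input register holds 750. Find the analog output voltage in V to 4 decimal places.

LSB = 5.2 V / 2^11 = 2.539 mV.
V_out = 0 + 750 × 0.00253906 V = 1.9043 V.

1.9043 V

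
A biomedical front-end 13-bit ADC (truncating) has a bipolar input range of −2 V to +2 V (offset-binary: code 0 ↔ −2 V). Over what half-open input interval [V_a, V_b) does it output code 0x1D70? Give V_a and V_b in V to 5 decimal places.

LSB = 4/2^13 = 488.28 µV.
Code 0x1D70 = 7536 decimal.
V_a = V_low + 7536·LSB = 1.67969 V; V_b = V_low + 7537·LSB = 1.68018 V.

[1.67969 V, 1.68018 V)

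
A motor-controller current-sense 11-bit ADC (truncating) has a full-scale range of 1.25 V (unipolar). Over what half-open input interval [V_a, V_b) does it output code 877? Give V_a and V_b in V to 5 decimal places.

[0.53528 V, 0.53589 V)

LSB = 1.25/2^11 = 0.610 mV.
V_a = V_low + 877·LSB = 0.535278 V; V_b = V_low + 878·LSB = 0.535889 V.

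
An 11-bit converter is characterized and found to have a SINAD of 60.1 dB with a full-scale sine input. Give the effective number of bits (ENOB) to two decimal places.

ENOB = (SINAD − 1.76) / 6.02 = (60.1 − 1.76)/6.02 = 9.691.

9.69 bits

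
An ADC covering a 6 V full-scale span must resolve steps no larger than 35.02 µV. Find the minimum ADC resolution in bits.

18 bits

Number of steps required ≥ 6 V / 35.02 µV = 171330.67.
Need 2^N ≥ 171330.67; 2^17 = 131072, 2^18 = 262144.
Minimum N = 18.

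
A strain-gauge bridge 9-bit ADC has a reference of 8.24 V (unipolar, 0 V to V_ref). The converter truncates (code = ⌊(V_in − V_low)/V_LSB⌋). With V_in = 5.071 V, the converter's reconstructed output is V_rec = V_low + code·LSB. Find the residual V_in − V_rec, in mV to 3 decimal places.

1.469 mV

Step size: 8.24 V ÷ 2^9 = 16.094 mV.
(V_in − V_low)/LSB = (5.071 − 0)/0.0160938 = 315.0913 → code 315 (floor).
Code 315 maps back to 0 + 315×0.0160938 V = 5.0695312 V.
Error = 5.071 − 5.0695312 = 0.00146875 V = 1.469 mV.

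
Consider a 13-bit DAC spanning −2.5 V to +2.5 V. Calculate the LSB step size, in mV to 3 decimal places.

Full-scale span = 5 V.
LSB = 5 / 2^13 = 5 / 8192 = 0.000610352 V = 0.610 mV.

0.610 mV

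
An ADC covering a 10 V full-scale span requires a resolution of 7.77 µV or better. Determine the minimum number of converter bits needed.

Number of steps required ≥ 10 V / 7.77 µV = 1287001.29.
Need 2^N ≥ 1287001.29; 2^20 = 1048576, 2^21 = 2097152.
Minimum N = 21.

21 bits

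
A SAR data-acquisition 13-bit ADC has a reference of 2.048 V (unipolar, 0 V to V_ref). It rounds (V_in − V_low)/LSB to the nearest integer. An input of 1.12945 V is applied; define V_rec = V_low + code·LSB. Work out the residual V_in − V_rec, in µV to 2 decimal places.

-50.00 µV

One LSB is 2.048 V / 8192 = 250.00 µV.
(V_in − V_low)/LSB = (1.12945 − 0)/0.00025 = 4517.8000 → code 4518 (round).
V_rec = 0 + 4518·0.00025 = 1.1295 V.
Difference: -5e-05 V → -50.00 µV.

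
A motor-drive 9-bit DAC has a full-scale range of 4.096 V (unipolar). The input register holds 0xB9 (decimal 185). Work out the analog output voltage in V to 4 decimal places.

LSB = 4.096 V / 2^9 = 8.000 mV.
Code 0xB9 = 185 decimal.
V_out = 0 + 185 × 0.008 V = 1.48 V.

1.4800 V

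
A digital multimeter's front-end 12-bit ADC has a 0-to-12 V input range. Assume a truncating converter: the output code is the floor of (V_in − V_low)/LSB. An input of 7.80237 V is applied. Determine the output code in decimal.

code 2663

Full-scale span = 12 V; LSB = 12/2^12 = 2.930 mV.
(V_in − V_low)/LSB = (7.80237 − 0) / 0.00292969 = 2663.209.
⌊·⌋(2663.209) = 2663.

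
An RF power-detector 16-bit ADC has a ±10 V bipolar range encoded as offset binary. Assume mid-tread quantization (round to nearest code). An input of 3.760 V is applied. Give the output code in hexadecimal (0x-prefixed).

Full-scale span = 20 V; LSB = 20/2^16 = 305.18 µV.
Input sits at 45088.768 steps above V_low.
So the output code is 45089.
In hexadecimal (0x-prefixed): 0xB021.

code 0xB021 (decimal 45089)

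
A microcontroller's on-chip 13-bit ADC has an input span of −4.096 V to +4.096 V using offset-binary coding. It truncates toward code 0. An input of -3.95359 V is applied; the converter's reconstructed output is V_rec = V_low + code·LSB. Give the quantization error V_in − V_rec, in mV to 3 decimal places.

Step size: 8.192 V ÷ 2^13 = 1.000 mV.
Scaled input = 142.4100 LSBs, so code = 142.
Reconstructed: -3.954 V.
V_in − V_rec = 0.00041 V = 0.410 mV.

0.410 mV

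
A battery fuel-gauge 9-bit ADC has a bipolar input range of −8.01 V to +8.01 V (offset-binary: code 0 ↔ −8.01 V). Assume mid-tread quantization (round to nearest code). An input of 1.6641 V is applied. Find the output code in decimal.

code 309

Full-scale span = 16.02 V; LSB = 16.02/2^9 = 31.289 mV.
(V_in − V_low)/LSB = (1.6641 − (−8.01)) / 0.0312891 = 309.185.
So the output code is 309.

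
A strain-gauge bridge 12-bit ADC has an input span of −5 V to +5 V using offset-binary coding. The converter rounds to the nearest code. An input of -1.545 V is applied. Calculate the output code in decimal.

code 1415

With 4096 levels over 10 V, one step is 2.441 mV.
(V_in − V_low)/LSB = (-1.545 − (−5)) / 0.00244141 = 1415.168.
round(1415.168) = 1415.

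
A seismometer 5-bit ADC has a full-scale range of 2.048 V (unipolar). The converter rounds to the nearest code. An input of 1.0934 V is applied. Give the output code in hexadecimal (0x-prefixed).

code 0x11 (decimal 17)

With 32 levels over 2.048 V, one step is 64.000 mV.
Input sits at 17.084 steps above V_low.
Round → code 17.
In hexadecimal (0x-prefixed): 0x11.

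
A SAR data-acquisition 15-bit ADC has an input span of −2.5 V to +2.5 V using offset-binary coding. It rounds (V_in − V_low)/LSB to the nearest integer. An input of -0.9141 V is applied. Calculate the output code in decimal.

code 10393

With 32768 levels over 5 V, one step is 152.59 µV.
(V_in − V_low)/LSB = (-0.9141 − (−2.5)) / 0.000152588 = 10393.354.
Round → code 10393.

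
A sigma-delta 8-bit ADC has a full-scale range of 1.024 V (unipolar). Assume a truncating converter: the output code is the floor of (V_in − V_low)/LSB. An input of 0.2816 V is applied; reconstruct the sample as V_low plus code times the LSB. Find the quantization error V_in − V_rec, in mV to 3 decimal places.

LSB = 1.024/2^8 = 4.000 mV.
(V_in − V_low)/LSB = (0.2816 − 0)/0.004 = 70.4000 → code 70 (floor).
Code 70 maps back to 0 + 70×0.004 V = 0.28 V.
Difference: 0.0016 V → 1.600 mV.

1.600 mV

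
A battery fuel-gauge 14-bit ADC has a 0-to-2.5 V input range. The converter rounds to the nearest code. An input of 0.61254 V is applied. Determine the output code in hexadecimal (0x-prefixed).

Full-scale span = 2.5 V; LSB = 2.5/2^14 = 152.59 µV.
(V_in − V_low)/LSB = (0.61254 − 0) / 0.000152588 = 4014.342.
Round → code 4014.
In hexadecimal (0x-prefixed): 0xFAE.

code 0xFAE (decimal 4014)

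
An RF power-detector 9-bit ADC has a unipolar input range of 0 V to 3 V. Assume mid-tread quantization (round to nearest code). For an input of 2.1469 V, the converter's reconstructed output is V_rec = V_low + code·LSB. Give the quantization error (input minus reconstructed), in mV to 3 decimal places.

LSB = 3/2^9 = 5.859 mV.
(2.1469 − 0)/0.00585938 = 366.4043; round gives code 366.
V_rec = 0 + 366·0.00585938 = 2.1445312 V.
V_in − V_rec = 0.00236875 V = 2.369 mV.

2.369 mV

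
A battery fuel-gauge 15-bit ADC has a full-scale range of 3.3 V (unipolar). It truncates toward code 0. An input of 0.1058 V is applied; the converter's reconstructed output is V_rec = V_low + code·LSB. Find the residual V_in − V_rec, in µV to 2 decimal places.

56.59 µV

LSB = 3.3/2^15 = 100.71 µV.
(0.1058 − 0)/0.000100708 = 1050.5619; ⌊·⌋ gives code 1050.
Code 1050 maps back to 0 + 1050×0.000100708 V = 0.10574341 V.
V_in − V_rec = 5.65918e-05 V = 56.59 µV.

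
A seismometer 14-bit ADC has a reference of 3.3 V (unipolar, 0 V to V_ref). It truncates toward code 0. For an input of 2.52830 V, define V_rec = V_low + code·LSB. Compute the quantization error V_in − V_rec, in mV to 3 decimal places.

One LSB is 3.3 V / 16384 = 201.42 µV.
Scaled input = 12552.6264 LSBs, so code = 12552.
Code 12552 maps back to 0 + 12552×0.000201416 V = 2.5281738 V.
Error = 2.52830 − 2.5281738 = 0.000126172 V = 0.126 mV.

0.126 mV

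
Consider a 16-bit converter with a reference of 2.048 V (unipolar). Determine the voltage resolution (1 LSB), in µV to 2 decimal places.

Full-scale span = 2.048 V.
LSB = 2.048 / 2^16 = 2.048 / 65536 = 3.125e-05 V = 31.25 µV.

31.25 µV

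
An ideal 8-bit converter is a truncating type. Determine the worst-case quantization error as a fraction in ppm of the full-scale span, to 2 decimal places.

3906.25 ppm

Truncating → worst-case error = 1 LSB = V_FS/2^8, so 1e+06/256 = 3906.25 ppm of full scale.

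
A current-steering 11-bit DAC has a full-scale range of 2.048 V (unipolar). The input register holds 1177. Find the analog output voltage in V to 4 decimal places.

LSB = 2.048 V / 2^11 = 1.000 mV.
V_out = 0 + 1177 × 0.001 V = 1.177 V.

1.1770 V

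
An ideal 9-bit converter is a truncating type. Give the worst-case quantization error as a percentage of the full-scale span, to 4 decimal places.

0.1953 %

Truncating → worst-case error = 1 LSB = V_FS/2^9, so 100/512 = 0.195312 % of full scale.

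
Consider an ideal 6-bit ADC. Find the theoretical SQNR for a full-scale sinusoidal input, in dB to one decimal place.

SNR ≈ 6.02·N + 1.76 dB = 6.02·6 + 1.76 = 37.88 dB.

37.9 dB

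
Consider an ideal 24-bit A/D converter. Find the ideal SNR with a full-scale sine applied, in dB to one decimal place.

SNR ≈ 6.02·N + 1.76 dB = 6.02·24 + 1.76 = 146.24 dB.

146.2 dB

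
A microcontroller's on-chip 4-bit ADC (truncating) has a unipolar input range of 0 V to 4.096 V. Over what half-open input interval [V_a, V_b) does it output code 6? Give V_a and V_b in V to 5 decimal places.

[1.53600 V, 1.79200 V)

LSB = 4.096/2^4 = 256.000 mV.
V_a = V_low + 6·LSB = 1.536 V; V_b = V_low + 7·LSB = 1.792 V.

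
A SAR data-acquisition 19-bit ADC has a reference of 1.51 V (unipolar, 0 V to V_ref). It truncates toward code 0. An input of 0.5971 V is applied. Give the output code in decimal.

code 207319

Full-scale span = 1.51 V; LSB = 1.51/2^19 = 2.88 µV.
Input sits at 207319.447 steps above V_low.
⌊·⌋(207319.447) = 207319.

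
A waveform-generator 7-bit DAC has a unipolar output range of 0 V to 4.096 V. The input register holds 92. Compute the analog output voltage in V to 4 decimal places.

2.9440 V

LSB = 4.096 V / 2^7 = 32.000 mV.
V_out = 0 + 92 × 0.032 V = 2.944 V.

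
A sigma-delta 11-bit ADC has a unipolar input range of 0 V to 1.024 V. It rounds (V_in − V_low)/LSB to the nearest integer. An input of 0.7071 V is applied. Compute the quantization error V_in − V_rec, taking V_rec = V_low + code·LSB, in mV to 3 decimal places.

0.100 mV

One LSB is 1.024 V / 2048 = 0.500 mV.
(V_in − V_low)/LSB = (0.7071 − 0)/0.0005 = 1414.2000 → code 1414 (round).
V_rec = 0 + 1414·0.0005 = 0.707 V.
V_in − V_rec = 0.0001 V = 0.100 mV.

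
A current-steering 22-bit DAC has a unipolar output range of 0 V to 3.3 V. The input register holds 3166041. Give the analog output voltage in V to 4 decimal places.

LSB = 3.3 V / 2^22 = 0.79 µV.
V_out = 0 + 3166041 × 7.86781e-07 V = 2.49098 V.

2.4910 V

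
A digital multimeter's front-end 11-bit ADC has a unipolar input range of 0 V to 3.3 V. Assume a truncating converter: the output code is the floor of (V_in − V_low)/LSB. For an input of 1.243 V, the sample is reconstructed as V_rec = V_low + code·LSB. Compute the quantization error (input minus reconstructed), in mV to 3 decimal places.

0.666 mV

One LSB is 3.3 V / 2048 = 1.611 mV.
Scaled input = 771.4133 LSBs, so code = 771.
V_rec = 0 + 771·0.00161133 = 1.242334 V.
Error = 1.243 − 1.242334 = 0.000666016 V = 0.666 mV.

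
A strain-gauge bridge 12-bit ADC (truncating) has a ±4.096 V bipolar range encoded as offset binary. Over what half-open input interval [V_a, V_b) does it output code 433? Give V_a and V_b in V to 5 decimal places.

[-3.23000 V, -3.22800 V)

LSB = 8.192/2^12 = 2.000 mV.
V_a = V_low + 433·LSB = -3.23 V; V_b = V_low + 434·LSB = -3.228 V.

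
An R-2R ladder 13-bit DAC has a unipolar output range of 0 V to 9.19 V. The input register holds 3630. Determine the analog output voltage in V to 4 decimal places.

LSB = 9.19 V / 2^13 = 1.122 mV.
V_out = 0 + 3630 × 0.00112183 V = 4.07223 V.

4.0722 V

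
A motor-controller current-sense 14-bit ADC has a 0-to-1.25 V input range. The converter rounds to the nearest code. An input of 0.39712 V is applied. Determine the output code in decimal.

code 5205

Full-scale span = 1.25 V; LSB = 1.25/2^14 = 76.29 µV.
Input sits at 5205.131 steps above V_low.
So the output code is 5205.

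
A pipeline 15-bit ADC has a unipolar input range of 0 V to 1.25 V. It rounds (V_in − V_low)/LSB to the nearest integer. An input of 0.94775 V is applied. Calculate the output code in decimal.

Full-scale span = 1.25 V; LSB = 1.25/2^15 = 38.15 µV.
(0.94775 − 0) / 3.8147e-05 = 24844.698 LSBs.
Round → code 24845.

code 24845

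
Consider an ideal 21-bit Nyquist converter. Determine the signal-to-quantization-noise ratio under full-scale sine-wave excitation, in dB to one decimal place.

128.2 dB

SNR ≈ 6.02·N + 1.76 dB = 6.02·21 + 1.76 = 128.18 dB.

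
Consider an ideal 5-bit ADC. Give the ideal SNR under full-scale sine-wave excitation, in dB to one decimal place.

31.9 dB

SNR ≈ 6.02·N + 1.76 dB = 6.02·5 + 1.76 = 31.86 dB.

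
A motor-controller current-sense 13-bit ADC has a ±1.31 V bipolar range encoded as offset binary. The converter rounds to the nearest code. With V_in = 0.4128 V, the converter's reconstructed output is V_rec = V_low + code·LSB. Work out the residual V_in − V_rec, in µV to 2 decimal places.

Step size: 2.62 V ÷ 2^13 = 319.82 µV.
(0.4128 − (−1.31))/0.000319824 = 5386.7090; round gives code 5387.
Code 5387 maps back to (−1.31) + 5387×0.000319824 V = 0.41289307 V.
V_in − V_rec = -9.30664e-05 V = -93.07 µV.

-93.07 µV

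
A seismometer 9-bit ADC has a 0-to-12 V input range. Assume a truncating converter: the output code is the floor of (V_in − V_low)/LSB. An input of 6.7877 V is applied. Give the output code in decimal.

code 289

LSB = 12 V / 512 = 23.438 mV.
Input sits at 289.609 steps above V_low.
⌊·⌋(289.609) = 289.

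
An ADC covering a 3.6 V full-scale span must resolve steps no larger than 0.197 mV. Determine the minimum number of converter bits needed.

15 bits

Number of steps required ≥ 3.6 V / 0.197 mV = 18274.11.
Need 2^N ≥ 18274.11; 2^14 = 16384, 2^15 = 32768.
Minimum N = 15.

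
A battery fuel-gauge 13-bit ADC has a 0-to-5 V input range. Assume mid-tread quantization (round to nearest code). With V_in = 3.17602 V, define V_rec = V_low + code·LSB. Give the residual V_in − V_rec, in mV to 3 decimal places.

LSB = 5/2^13 = 0.610 mV.
(3.17602 − 0)/0.000610352 = 5203.5912; round gives code 5204.
Code 5204 maps back to 0 + 5204×0.000610352 V = 3.1762695 V.
Difference: -0.000249531 V → -0.250 mV.

-0.250 mV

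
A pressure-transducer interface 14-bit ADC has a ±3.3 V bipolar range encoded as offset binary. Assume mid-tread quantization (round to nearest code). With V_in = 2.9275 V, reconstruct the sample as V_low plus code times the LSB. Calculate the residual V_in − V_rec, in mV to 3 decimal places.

LSB = 6.6/2^14 = 402.83 µV.
(2.9275 − (−3.3))/0.000402832 = 15459.2970; round gives code 15459.
Reconstructed: 2.9273804 V.
Error = 2.9275 − 2.9273804 = 0.000119629 V = 0.120 mV.

0.120 mV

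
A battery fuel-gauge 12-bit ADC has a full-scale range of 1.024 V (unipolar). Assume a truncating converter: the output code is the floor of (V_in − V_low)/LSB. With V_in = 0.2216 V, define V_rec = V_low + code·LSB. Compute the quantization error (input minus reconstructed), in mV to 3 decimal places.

0.100 mV

Step size: 1.024 V ÷ 2^12 = 250.00 µV.
(0.2216 − 0)/0.00025 = 886.4000; ⌊·⌋ gives code 886.
V_rec = 0 + 886·0.00025 = 0.2215 V.
V_in − V_rec = 0.0001 V = 0.100 mV.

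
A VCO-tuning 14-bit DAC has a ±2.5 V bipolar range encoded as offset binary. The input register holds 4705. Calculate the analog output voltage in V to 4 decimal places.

-1.0641 V

LSB = 5 V / 2^14 = 305.18 µV.
V_out = (−2.5) + 4705 × 0.000305176 V = -1.06415 V.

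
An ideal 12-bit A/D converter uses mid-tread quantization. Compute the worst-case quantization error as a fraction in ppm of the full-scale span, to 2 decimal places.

Rounding → worst-case error = ½ LSB = V_FS/2^13, so 1e+06/8192 = 122.07 ppm of full scale.

122.07 ppm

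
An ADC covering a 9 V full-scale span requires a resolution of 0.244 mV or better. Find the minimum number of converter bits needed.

Number of steps required ≥ 9 V / 0.244 mV = 36885.25.
Need 2^N ≥ 36885.25; 2^15 = 32768, 2^16 = 65536.
Minimum N = 16.

16 bits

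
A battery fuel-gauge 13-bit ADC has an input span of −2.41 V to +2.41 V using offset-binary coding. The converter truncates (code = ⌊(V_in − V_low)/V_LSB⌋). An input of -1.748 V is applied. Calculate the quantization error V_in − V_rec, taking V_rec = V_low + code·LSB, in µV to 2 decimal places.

One LSB is 4.82 V / 8192 = 0.588 mV.
(-1.748 − (−2.41))/0.000588379 = 1125.1253; ⌊·⌋ gives code 1125.
Code 1125 maps back to (−2.41) + 1125×0.000588379 V = -1.7480737 V.
Difference: 7.37305e-05 V → 73.73 µV.

73.73 µV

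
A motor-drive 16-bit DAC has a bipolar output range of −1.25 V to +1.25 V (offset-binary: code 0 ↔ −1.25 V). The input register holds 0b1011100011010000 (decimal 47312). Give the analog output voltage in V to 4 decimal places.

LSB = 2.5 V / 2^16 = 38.15 µV.
Code 0b1011100011010000 = 47312 decimal.
V_out = (−1.25) + 47312 × 3.8147e-05 V = 0.55481 V.

0.5548 V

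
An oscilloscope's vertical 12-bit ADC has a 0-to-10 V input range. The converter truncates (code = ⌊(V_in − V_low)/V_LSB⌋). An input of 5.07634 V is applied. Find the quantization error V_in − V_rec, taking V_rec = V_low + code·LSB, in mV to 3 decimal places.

LSB = 10/2^12 = 2.441 mV.
Scaled input = 2079.2689 LSBs, so code = 2079.
V_rec = 0 + 2079·0.00244141 = 5.0756836 V.
Difference: 0.000656406 V → 0.656 mV.

0.656 mV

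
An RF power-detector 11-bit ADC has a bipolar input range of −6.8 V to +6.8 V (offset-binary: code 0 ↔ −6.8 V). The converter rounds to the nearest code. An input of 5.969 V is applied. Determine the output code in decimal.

code 1923

LSB = 13.6 V / 2048 = 6.641 mV.
(V_in − V_low)/LSB = (5.969 − (−6.8)) / 0.00664062 = 1922.861.
round(1922.861) = 1923.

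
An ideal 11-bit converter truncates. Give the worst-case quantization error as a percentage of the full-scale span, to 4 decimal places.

0.0488 %

Truncating → worst-case error = 1 LSB = V_FS/2^11, so 100/2048 = 0.0488281 % of full scale.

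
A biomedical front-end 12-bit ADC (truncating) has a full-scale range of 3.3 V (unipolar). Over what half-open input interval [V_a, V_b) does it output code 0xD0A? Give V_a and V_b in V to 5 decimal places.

[2.68931 V, 2.69011 V)

LSB = 3.3/2^12 = 0.806 mV.
Code 0xD0A = 3338 decimal.
V_a = V_low + 3338·LSB = 2.68931 V; V_b = V_low + 3339·LSB = 2.69011 V.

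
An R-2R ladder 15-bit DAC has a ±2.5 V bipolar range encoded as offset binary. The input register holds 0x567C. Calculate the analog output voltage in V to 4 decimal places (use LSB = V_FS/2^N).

0.8783 V

LSB = 5 V / 2^15 = 152.59 µV.
Code 0x567C = 22140 decimal.
V_out = (−2.5) + 22140 × 0.000152588 V = 0.878296 V.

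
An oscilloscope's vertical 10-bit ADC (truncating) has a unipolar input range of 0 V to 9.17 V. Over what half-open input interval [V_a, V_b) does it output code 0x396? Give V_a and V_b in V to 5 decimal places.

[8.22076 V, 8.22972 V)

LSB = 9.17/2^10 = 8.955 mV.
Code 0x396 = 918 decimal.
V_a = V_low + 918·LSB = 8.22076 V; V_b = V_low + 919·LSB = 8.22972 V.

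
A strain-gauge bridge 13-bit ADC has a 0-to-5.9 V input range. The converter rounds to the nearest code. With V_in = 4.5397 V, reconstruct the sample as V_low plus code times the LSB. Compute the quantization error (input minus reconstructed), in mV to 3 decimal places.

0.186 mV

One LSB is 5.9 V / 8192 = 0.720 mV.
(4.5397 − 0)/0.000720215 = 6303.2580; round gives code 6303.
V_rec = 0 + 6303·0.000720215 = 4.5395142 V.
V_in − V_rec = 0.00018584 V = 0.186 mV.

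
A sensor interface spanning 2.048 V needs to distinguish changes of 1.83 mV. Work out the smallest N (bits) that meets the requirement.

11 bits

Number of steps required ≥ 2.048 V / 1.83 mV = 1119.13.
Need 2^N ≥ 1119.13; 2^10 = 1024, 2^11 = 2048.
Minimum N = 11.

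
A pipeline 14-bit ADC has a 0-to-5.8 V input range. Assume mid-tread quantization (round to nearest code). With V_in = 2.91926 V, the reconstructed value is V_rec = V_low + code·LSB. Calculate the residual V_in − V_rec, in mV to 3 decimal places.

0.144 mV

Step size: 5.8 V ÷ 2^14 = 354.00 µV.
Scaled input = 8246.4062 LSBs, so code = 8246.
Code 8246 maps back to 0 + 8246×0.000354004 V = 2.9191162 V.
Difference: 0.000143789 V → 0.144 mV.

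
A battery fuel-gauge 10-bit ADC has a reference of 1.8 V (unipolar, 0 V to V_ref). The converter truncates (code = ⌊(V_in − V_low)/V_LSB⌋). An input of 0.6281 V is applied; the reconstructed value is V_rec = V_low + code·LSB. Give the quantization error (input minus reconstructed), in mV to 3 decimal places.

One LSB is 1.8 V / 1024 = 1.758 mV.
Scaled input = 357.3191 LSBs, so code = 357.
V_rec = 0 + 357·0.00175781 = 0.62753906 V.
V_in − V_rec = 0.000560938 V = 0.561 mV.

0.561 mV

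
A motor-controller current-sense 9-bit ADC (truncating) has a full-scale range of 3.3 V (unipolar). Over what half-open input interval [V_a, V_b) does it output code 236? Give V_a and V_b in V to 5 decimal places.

[1.52109 V, 1.52754 V)

LSB = 3.3/2^9 = 6.445 mV.
V_a = V_low + 236·LSB = 1.52109 V; V_b = V_low + 237·LSB = 1.52754 V.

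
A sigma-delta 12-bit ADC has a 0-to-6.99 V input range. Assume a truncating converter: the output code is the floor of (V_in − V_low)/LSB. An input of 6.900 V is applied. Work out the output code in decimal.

Full-scale span = 6.99 V; LSB = 6.99/2^12 = 1.707 mV.
(V_in − V_low)/LSB = (6.900 − 0) / 0.00170654 = 4043.262.
⌊·⌋(4043.262) = 4043.

code 4043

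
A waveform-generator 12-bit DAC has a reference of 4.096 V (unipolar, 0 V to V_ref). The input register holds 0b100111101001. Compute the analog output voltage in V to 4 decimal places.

LSB = 4.096 V / 2^12 = 1.000 mV.
Code 0b100111101001 = 2537 decimal.
V_out = 0 + 2537 × 0.001 V = 2.537 V.

2.5370 V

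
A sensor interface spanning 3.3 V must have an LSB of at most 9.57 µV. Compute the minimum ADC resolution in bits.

Number of steps required ≥ 3.3 V / 9.57 µV = 344827.59.
Need 2^N ≥ 344827.59; 2^18 = 262144, 2^19 = 524288.
Minimum N = 19.

19 bits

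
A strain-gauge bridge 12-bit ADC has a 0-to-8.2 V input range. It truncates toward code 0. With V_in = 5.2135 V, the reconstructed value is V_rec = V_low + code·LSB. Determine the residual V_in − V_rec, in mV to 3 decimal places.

0.414 mV

LSB = 8.2/2^12 = 2.002 mV.
Scaled input = 2604.2068 LSBs, so code = 2604.
V_rec = 0 + 2604·0.00200195 = 5.2130859 V.
Difference: 0.000414062 V → 0.414 mV.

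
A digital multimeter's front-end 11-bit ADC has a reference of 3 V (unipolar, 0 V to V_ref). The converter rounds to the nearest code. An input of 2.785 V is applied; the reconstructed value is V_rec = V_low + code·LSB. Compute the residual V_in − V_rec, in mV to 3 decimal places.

0.332 mV

LSB = 3/2^11 = 1.465 mV.
(2.785 − 0)/0.00146484 = 1901.2267; round gives code 1901.
Code 1901 maps back to 0 + 1901×0.00146484 V = 2.784668 V.
Error = 2.785 − 2.784668 = 0.000332031 V = 0.332 mV.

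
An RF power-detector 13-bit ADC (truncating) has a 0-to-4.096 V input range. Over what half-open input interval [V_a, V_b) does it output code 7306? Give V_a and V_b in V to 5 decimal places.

LSB = 4.096/2^13 = 0.500 mV.
V_a = V_low + 7306·LSB = 3.653 V; V_b = V_low + 7307·LSB = 3.6535 V.

[3.65300 V, 3.65350 V)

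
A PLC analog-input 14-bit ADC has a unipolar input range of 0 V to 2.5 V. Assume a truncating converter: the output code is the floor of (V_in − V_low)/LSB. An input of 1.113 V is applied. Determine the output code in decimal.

code 7294

Full-scale span = 2.5 V; LSB = 2.5/2^14 = 152.59 µV.
(1.113 − 0) / 0.000152588 = 7294.157 LSBs.
So the output code is 7294.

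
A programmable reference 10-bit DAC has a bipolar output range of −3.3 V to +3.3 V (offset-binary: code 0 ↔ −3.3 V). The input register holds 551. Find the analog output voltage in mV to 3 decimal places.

251.367 mV

LSB = 6.6 V / 2^10 = 6.445 mV.
V_out = (−3.3) + 551 × 0.00644531 V = 0.251367 V.
= 251.367 mV.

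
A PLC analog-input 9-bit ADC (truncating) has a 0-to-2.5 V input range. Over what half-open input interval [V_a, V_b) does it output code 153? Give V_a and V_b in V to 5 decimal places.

[0.74707 V, 0.75195 V)

LSB = 2.5/2^9 = 4.883 mV.
V_a = V_low + 153·LSB = 0.74707 V; V_b = V_low + 154·LSB = 0.751953 V.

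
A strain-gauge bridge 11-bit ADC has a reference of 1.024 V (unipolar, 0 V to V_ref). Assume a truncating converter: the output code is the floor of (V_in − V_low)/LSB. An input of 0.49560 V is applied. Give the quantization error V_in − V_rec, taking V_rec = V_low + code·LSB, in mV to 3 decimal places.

Step size: 1.024 V ÷ 2^11 = 0.500 mV.
(V_in − V_low)/LSB = (0.49560 − 0)/0.0005 = 991.2000 → code 991 (floor).
V_rec = 0 + 991·0.0005 = 0.4955 V.
Difference: 0.0001 V → 0.100 mV.

0.100 mV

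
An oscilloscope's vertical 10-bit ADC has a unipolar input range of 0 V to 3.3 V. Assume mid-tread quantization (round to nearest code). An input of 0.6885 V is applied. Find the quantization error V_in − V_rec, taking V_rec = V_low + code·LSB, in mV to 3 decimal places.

-1.148 mV

One LSB is 3.3 V / 1024 = 3.223 mV.
(0.6885 − 0)/0.00322266 = 213.6436; round gives code 214.
Reconstructed: 0.68964844 V.
Difference: -0.00114844 V → -1.148 mV.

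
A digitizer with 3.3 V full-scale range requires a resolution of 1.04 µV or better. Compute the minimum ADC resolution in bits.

Number of steps required ≥ 3.3 V / 1.04 µV = 3173076.92.
Need 2^N ≥ 3173076.92; 2^21 = 2097152, 2^22 = 4194304.
Minimum N = 22.

22 bits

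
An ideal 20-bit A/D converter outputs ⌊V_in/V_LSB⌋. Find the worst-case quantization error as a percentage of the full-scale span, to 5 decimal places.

Truncating → worst-case error = 1 LSB = V_FS/2^20, so 100/1048576 = 9.53674e-05 % of full scale.

0.00010 %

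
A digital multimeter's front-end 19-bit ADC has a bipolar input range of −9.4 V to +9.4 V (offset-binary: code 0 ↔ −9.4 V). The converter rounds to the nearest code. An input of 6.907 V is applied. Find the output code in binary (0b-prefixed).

code 0b1101111000001101100 (decimal 454764)

LSB = 18.8 V / 524288 = 35.86 µV.
(6.907 − (−9.4)) / 3.58582e-05 = 454764.065 LSBs.
round(454764.065) = 454764.
In binary (0b-prefixed): 0b1101111000001101100.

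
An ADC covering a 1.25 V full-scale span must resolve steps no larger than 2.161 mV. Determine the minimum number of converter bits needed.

10 bits

Number of steps required ≥ 1.25 V / 2.161 mV = 578.44.
Need 2^N ≥ 578.44; 2^9 = 512, 2^10 = 1024.
Minimum N = 10.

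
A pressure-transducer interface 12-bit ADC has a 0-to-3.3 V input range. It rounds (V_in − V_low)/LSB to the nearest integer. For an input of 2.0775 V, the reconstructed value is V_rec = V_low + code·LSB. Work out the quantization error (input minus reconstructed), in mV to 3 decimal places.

One LSB is 3.3 V / 4096 = 0.806 mV.
(V_in − V_low)/LSB = (2.0775 − 0)/0.000805664 = 2578.6182 → code 2579 (round).
V_rec = 0 + 2579·0.000805664 = 2.0778076 V.
V_in − V_rec = -0.000307617 V = -0.308 mV.

-0.308 mV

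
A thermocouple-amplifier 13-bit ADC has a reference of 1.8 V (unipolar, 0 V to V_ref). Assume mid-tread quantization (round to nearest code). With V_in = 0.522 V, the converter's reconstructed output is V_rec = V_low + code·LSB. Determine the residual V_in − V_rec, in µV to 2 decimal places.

-70.31 µV

One LSB is 1.8 V / 8192 = 219.73 µV.
(0.522 − 0)/0.000219727 = 2375.6800; round gives code 2376.
Code 2376 maps back to 0 + 2376×0.000219727 V = 0.52207031 V.
Difference: -7.03125e-05 V → -70.31 µV.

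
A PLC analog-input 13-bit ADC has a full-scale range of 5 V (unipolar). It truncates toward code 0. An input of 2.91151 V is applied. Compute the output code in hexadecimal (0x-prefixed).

With 8192 levels over 5 V, one step is 0.610 mV.
Input sits at 4770.218 steps above V_low.
⌊·⌋(4770.218) = 4770.
In hexadecimal (0x-prefixed): 0x12A2.

code 0x12A2 (decimal 4770)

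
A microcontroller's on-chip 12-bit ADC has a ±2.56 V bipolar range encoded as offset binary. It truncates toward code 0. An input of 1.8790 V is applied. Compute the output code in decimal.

LSB = 5.12 V / 4096 = 1.250 mV.
(1.8790 − (−2.56)) / 0.00125 = 3551.200 LSBs.
So the output code is 3551.

code 3551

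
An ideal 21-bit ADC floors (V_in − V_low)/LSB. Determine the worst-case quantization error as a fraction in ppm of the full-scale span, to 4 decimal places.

Truncating → worst-case error = 1 LSB = V_FS/2^21, so 1e+06/2097152 = 0.476837 ppm of full scale.

0.4768 ppm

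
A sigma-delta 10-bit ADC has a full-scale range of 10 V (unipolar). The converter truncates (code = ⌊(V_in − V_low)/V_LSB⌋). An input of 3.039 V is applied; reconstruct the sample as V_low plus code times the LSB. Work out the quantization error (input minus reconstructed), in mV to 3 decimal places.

One LSB is 10 V / 1024 = 9.766 mV.
(V_in − V_low)/LSB = (3.039 − 0)/0.00976562 = 311.1936 → code 311 (floor).
Code 311 maps back to 0 + 311×0.00976562 V = 3.0371094 V.
V_in − V_rec = 0.00189062 V = 1.891 mV.

1.891 mV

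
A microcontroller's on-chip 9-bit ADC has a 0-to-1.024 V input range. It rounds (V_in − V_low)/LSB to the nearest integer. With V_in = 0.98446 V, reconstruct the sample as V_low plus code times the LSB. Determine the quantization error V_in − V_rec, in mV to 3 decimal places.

0.460 mV

Step size: 1.024 V ÷ 2^9 = 2.000 mV.
(V_in − V_low)/LSB = (0.98446 − 0)/0.002 = 492.2300 → code 492 (round).
V_rec = 0 + 492·0.002 = 0.984 V.
Error = 0.98446 − 0.984 = 0.00046 V = 0.460 mV.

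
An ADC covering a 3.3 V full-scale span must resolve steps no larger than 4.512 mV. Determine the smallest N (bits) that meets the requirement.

Number of steps required ≥ 3.3 V / 4.512 mV = 731.38.
Need 2^N ≥ 731.38; 2^9 = 512, 2^10 = 1024.
Minimum N = 10.

10 bits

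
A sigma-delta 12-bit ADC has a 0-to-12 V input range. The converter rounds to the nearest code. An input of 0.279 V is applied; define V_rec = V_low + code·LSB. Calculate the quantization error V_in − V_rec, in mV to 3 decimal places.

0.680 mV

LSB = 12/2^12 = 2.930 mV.
Scaled input = 95.2320 LSBs, so code = 95.
Reconstructed: 0.27832031 V.
Error = 0.279 − 0.27832031 = 0.000679687 V = 0.680 mV.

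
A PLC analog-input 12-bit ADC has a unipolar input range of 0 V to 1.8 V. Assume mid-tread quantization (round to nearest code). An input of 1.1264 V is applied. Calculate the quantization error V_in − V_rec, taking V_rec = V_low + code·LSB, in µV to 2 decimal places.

81.64 µV

Step size: 1.8 V ÷ 2^12 = 439.45 µV.
(V_in − V_low)/LSB = (1.1264 − 0)/0.000439453 = 2563.1858 → code 2563 (round).
V_rec = 0 + 2563·0.000439453 = 1.1263184 V.
Error = 1.1264 − 1.1263184 = 8.16406e-05 V = 81.64 µV.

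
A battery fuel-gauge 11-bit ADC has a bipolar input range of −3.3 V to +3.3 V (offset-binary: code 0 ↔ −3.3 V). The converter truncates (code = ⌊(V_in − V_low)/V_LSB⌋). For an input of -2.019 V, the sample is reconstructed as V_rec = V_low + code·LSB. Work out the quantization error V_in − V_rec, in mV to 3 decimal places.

LSB = 6.6/2^11 = 3.223 mV.
(V_in − V_low)/LSB = (-2.019 − (−3.3))/0.00322266 = 397.4982 → code 397 (floor).
Code 397 maps back to (−3.3) + 397×0.00322266 V = -2.0206055 V.
Difference: 0.00160547 V → 1.605 mV.

1.605 mV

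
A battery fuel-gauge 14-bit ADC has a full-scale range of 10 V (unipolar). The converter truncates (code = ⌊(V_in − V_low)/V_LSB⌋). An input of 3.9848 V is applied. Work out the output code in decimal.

code 6528

LSB = 10 V / 16384 = 0.610 mV.
(V_in − V_low)/LSB = (3.9848 − 0) / 0.000610352 = 6528.696.
⌊·⌋(6528.696) = 6528.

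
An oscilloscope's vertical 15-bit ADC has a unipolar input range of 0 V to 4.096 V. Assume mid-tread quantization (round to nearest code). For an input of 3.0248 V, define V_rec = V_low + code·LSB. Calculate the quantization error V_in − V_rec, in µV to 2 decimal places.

50.00 µV

One LSB is 4.096 V / 32768 = 125.00 µV.
(V_in − V_low)/LSB = (3.0248 − 0)/0.000125 = 24198.4000 → code 24198 (round).
Code 24198 maps back to 0 + 24198×0.000125 V = 3.02475 V.
Difference: 5e-05 V → 50.00 µV.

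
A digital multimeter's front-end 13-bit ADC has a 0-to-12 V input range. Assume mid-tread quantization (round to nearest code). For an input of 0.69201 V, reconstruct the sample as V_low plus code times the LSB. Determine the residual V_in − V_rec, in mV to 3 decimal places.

0.604 mV

LSB = 12/2^13 = 1.465 mV.
Scaled input = 472.4122 LSBs, so code = 472.
Code 472 maps back to 0 + 472×0.00146484 V = 0.69140625 V.
Difference: 0.00060375 V → 0.604 mV.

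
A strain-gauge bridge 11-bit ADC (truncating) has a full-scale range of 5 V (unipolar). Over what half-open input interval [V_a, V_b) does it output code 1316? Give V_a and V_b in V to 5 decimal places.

[3.21289 V, 3.21533 V)

LSB = 5/2^11 = 2.441 mV.
V_a = V_low + 1316·LSB = 3.21289 V; V_b = V_low + 1317·LSB = 3.21533 V.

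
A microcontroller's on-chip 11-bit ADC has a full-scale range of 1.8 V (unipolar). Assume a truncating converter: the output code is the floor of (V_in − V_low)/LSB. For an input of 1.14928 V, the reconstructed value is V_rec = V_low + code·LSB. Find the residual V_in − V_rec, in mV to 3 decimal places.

0.550 mV

LSB = 1.8/2^11 = 0.879 mV.
(V_in − V_low)/LSB = (1.14928 − 0)/0.000878906 = 1307.6252 → code 1307 (floor).
Reconstructed: 1.1487305 V.
V_in − V_rec = 0.000549531 V = 0.550 mV.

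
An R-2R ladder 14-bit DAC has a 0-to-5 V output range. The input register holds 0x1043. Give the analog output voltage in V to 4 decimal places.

1.2704 V

LSB = 5 V / 2^14 = 305.18 µV.
Code 0x1043 = 4163 decimal.
V_out = 0 + 4163 × 0.000305176 V = 1.27045 V.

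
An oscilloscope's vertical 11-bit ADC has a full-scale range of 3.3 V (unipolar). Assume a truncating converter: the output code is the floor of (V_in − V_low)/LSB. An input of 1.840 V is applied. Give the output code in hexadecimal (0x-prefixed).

code 0x475 (decimal 1141)

LSB = 3.3 V / 2048 = 1.611 mV.
(1.840 − 0) / 0.00161133 = 1141.915 LSBs.
So the output code is 1141.
In hexadecimal (0x-prefixed): 0x475.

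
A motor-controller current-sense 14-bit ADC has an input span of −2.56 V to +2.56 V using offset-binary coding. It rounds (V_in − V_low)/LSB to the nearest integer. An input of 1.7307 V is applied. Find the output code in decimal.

Full-scale span = 5.12 V; LSB = 5.12/2^14 = 312.50 µV.
Input sits at 13730.240 steps above V_low.
Round → code 13730.

code 13730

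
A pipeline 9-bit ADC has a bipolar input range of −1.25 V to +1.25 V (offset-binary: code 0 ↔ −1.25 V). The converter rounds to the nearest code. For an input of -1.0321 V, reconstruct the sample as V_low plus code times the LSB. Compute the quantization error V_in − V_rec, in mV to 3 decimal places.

LSB = 2.5/2^9 = 4.883 mV.
(V_in − V_low)/LSB = (-1.0321 − (−1.25))/0.00488281 = 44.6259 → code 45 (round).
V_rec = (−1.25) + 45·0.00488281 = -1.0302734 V.
Error = -1.0321 − (−1.0302734) = -0.00182656 V = -1.827 mV.

-1.827 mV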